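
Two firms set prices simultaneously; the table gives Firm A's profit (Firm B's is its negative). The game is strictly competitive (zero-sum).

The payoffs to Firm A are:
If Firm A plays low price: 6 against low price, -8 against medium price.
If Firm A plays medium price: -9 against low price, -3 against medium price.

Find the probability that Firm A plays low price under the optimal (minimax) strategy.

Row minima are -8 and -9, so Firm A's maximin is -8; column maxima are 6 and -3, so Firm B's minimax is -3. These differ, so the equilibrium is in mixed strategies.
Let Firm A play low price with probability p. Firm B is indifferent when 6p − 9(1−p) = −8p − 3(1−p), giving p = 3/10.

3/10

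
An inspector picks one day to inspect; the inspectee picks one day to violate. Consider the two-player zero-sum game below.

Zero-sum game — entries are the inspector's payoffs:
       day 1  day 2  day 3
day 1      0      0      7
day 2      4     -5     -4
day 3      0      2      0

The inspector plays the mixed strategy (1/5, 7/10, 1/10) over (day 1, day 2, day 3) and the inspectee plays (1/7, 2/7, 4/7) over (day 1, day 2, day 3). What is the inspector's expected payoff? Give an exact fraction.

Against (1/7, 2/7, 4/7), each row's expected payoff is day 1: 4; day 2: -22/7; day 3: 4/7.
Taking the (1/5, 7/10, 1/10)-weighted average: (1/5)·(4) + (7/10)·(-22/7) + (1/10)·(4/7) = -47/35.

-47/35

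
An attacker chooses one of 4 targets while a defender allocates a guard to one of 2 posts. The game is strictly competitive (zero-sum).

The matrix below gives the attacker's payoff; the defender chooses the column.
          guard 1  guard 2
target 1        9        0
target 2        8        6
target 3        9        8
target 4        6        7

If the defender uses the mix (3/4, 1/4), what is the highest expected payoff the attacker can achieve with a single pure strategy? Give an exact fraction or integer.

target 1: (9)·(3/4) + (0)·(1/4) = 27/4.
target 2: (8)·(3/4) + (6)·(1/4) = 15/2.
target 3: (9)·(3/4) + (8)·(1/4) = 35/4.
target 4: (6)·(3/4) + (7)·(1/4) = 25/4.
The best pure response is target 3 with expected payoff 35/4.

35/4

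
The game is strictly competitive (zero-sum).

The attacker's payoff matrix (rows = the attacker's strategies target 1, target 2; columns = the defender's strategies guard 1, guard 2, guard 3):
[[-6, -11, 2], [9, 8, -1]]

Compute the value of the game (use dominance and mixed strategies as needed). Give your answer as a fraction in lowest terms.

Column guard 1 is strictly dominated by guard 2 for the defender (it gives the attacker more in every row).
The remaining 2×2 game on (target 1, target 2) × (guard 2, guard 3) has no saddle point. Let the attacker play target 1 with probability p; indifference gives −11p + 8(1−p) = 2p − (1−p), so p = 9/22.
Similarly the defender's optimal q on guard 2 is 3/22, and the value is -11·(3/22) + (2)·(19/22) = 5/22.

5/22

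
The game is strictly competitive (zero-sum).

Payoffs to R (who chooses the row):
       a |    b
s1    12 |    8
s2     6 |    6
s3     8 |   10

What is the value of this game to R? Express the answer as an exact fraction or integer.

28/3

Row s2 is strictly dominated by row s1, so R never plays it.
The remaining 2×2 game on (s1, s3) × (a, b) has no saddle point. Let R play s1 with probability p; indifference gives 12p + 8(1−p) = 8p + 10(1−p), so p = 1/3.
Similarly C's optimal q on a is 1/3, and the value is 12·(1/3) + (8)·(2/3) = 28/3.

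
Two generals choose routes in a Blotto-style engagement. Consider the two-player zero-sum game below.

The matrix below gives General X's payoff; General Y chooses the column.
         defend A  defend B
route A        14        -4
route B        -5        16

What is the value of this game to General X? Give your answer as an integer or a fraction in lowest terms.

Row minima are -4 and -5, so General X's maximin is -4; column maxima are 14 and 16, so General Y's minimax is 14. These differ, so the equilibrium is in mixed strategies.
Let General X play route A with probability p. General Y is indifferent when 14p − 5(1−p) = −4p + 16(1−p), giving p = 7/13.
Let General Y play defend A with probability q. General X is indifferent when 14q − 4(1−q) = −5q + 16(1−q), giving q = 20/39.
The value is 14·(20/39) + (-4)·(19/39) = 68/13.

68/13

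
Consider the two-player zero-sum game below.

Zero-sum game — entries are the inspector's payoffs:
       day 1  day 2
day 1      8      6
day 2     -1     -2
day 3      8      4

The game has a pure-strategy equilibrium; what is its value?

Row minima: 6, -2, 4 → the inspector's maximin is 6.
Column maxima: 8, 6 → the inspectee's minimax is 6.
They coincide at (day 1, day 2), so the value is 6.

6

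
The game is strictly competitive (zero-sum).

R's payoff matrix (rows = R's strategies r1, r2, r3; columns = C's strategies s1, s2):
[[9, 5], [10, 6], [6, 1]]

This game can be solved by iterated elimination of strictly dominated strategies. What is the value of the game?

Row r1 is strictly dominated by row r2 (10>9, 6>5); eliminate r1.
Column s1 is strictly dominated by s2 for C (6<10, 1<6); eliminate s1.
Row r3 is strictly dominated by row r2 (6>1); eliminate r3.
Only (r2, s2) remains, with payoff 6.

6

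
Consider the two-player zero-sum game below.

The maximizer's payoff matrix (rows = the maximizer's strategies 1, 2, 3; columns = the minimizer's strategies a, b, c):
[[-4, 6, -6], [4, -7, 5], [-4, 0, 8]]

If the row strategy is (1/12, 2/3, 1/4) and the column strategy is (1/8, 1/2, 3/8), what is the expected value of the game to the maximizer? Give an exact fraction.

Against (1/8, 1/2, 3/8), each row's expected payoff is 1: 1/4; 2: -9/8; 3: 5/2.
Taking the (1/12, 2/3, 1/4)-weighted average: (1/12)·(1/4) + (2/3)·(-9/8) + (1/4)·(5/2) = -5/48.

-5/48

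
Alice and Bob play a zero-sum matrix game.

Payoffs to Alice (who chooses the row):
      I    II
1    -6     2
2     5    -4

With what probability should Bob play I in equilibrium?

Row minima are -6 and -4, so Alice's maximin is -4; column maxima are 5 and 2, so Bob's minimax is 2. These differ, so the equilibrium is in mixed strategies.
Let Bob play I with probability q. Alice is indifferent when −6q + 2(1−q) = 5q − 4(1−q), giving q = 6/17.

6/17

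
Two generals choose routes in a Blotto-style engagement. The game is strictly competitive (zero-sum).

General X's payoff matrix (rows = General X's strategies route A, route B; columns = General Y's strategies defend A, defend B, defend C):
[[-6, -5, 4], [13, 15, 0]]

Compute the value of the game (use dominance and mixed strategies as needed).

52/23

Column defend B is strictly dominated by defend A for General Y (it gives General X more in every row).
The remaining 2×2 game on (route A, route B) × (defend A, defend C) has no saddle point. Let General X play route A with probability p; indifference gives −6p + 13(1−p) = 4p, so p = 13/23.
Similarly General Y's optimal q on defend A is 4/23, and the value is -6·(4/23) + (4)·(19/23) = 52/23.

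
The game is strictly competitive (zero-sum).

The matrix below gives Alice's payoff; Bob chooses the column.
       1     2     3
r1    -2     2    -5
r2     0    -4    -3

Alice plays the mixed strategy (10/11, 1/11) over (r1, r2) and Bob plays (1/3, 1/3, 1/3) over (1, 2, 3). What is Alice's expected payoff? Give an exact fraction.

Against (1/3, 1/3, 1/3), each row's expected payoff is r1: -5/3; r2: -7/3.
Taking the (10/11, 1/11)-weighted average: (10/11)·(-5/3) + (1/11)·(-7/3) = -19/11.

-19/11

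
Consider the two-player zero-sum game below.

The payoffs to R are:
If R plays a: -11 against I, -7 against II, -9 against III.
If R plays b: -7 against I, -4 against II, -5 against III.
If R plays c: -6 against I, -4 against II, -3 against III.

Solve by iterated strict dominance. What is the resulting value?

Column II is strictly dominated by I for C (-11<-7, -7<-4, -6<-4); eliminate II.
Column III is strictly dominated by I for C (-11<-9, -7<-5, -6<-3); eliminate III.
Row a is strictly dominated by row b (-7>-11); eliminate a.
Row b is strictly dominated by row c (-6>-7); eliminate b.
Only (c, I) remains, with payoff -6.

-6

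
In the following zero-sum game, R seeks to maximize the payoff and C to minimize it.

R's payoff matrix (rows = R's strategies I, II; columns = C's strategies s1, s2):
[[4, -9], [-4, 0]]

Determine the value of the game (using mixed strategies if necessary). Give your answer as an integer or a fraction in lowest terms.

Row minima are -9 and -4, so R's maximin is -4; column maxima are 4 and 0, so C's minimax is 0. These differ, so the equilibrium is in mixed strategies.
Let R play I with probability p. C is indifferent when 4p − 4(1−p) = −9p, giving p = 4/17.
Let C play s1 with probability q. R is indifferent when 4q − 9(1−q) = −4q, giving q = 9/17.
The value is 4·(9/17) + (-9)·(8/17) = -36/17.

-36/17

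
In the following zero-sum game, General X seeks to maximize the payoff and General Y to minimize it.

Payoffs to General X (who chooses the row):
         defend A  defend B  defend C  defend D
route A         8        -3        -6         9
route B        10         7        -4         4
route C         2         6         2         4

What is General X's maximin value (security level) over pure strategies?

2

The worst-case payoff for each row is route A: -6, route B: -4, route C: 2.
The best of these is 2.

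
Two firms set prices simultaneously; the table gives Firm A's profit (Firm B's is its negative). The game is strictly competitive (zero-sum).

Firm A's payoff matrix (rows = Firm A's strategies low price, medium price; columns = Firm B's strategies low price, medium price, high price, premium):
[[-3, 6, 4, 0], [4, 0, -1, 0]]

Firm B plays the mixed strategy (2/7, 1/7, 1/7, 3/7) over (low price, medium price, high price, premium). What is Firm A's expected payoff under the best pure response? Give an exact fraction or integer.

1

low price: (-3)·(2/7) + (6)·(1/7) + (4)·(1/7) + (0)·(3/7) = 4/7.
medium price: (4)·(2/7) + (0)·(1/7) + (-1)·(1/7) + (0)·(3/7) = 1.
The best pure response is medium price with expected payoff 1.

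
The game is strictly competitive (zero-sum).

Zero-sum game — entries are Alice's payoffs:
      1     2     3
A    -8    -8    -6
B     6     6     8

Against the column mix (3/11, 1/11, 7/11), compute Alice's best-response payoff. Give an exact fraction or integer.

A: (-8)·(3/11) + (-8)·(1/11) + (-6)·(7/11) = -74/11.
B: (6)·(3/11) + (6)·(1/11) + (8)·(7/11) = 80/11.
The best pure response is B with expected payoff 80/11.

80/11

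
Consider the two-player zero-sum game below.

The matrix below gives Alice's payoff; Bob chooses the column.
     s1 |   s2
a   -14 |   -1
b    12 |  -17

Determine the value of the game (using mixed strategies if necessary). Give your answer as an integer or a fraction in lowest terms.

-125/21

Row minima are -14 and -17, so Alice's maximin is -14; column maxima are 12 and -1, so Bob's minimax is -1. These differ, so the equilibrium is in mixed strategies.
Let Alice play a with probability p. Bob is indifferent when −14p + 12(1−p) = −p − 17(1−p), giving p = 29/42.
Let Bob play s1 with probability q. Alice is indifferent when −14q − (1−q) = 12q − 17(1−q), giving q = 8/21.
The value is -14·(8/21) + (-1)·(13/21) = -125/21.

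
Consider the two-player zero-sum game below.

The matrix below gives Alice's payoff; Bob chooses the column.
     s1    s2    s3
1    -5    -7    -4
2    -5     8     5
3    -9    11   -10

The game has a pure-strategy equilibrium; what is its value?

Row minima: -7, -5, -10 → Alice's maximin is -5.
Column maxima: -5, 11, 5 → Bob's minimax is -5.
They coincide at (2, s1), so the value is -5.

-5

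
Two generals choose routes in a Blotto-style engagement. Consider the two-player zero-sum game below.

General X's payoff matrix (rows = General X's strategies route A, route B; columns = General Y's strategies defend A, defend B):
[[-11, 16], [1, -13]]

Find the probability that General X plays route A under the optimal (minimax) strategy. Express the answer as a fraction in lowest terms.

14/41

Row minima are -11 and -13, so General X's maximin is -11; column maxima are 1 and 16, so General Y's minimax is 1. These differ, so the equilibrium is in mixed strategies.
Let General X play route A with probability p. General Y is indifferent when −11p + (1−p) = 16p − 13(1−p), giving p = 14/41.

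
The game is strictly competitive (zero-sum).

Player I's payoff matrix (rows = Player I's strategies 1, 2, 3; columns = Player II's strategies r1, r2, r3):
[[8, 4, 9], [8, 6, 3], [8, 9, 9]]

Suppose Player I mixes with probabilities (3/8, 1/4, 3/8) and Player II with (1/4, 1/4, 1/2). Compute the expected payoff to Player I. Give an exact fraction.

235/32

Against (1/4, 1/4, 1/2), each row's expected payoff is 1: 15/2; 2: 5; 3: 35/4.
Taking the (3/8, 1/4, 3/8)-weighted average: (3/8)·(15/2) + (1/4)·(5) + (3/8)·(35/4) = 235/32.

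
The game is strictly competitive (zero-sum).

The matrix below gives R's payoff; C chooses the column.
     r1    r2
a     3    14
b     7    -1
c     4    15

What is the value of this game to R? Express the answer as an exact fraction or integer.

Row a is strictly dominated by row c, so R never plays it.
The remaining 2×2 game on (b, c) × (r1, r2) has no saddle point. Let R play b with probability p; indifference gives 7p + 4(1−p) = −p + 15(1−p), so p = 11/19.
Similarly C's optimal q on r1 is 16/19, and the value is 7·(16/19) + (-1)·(3/19) = 109/19.

109/19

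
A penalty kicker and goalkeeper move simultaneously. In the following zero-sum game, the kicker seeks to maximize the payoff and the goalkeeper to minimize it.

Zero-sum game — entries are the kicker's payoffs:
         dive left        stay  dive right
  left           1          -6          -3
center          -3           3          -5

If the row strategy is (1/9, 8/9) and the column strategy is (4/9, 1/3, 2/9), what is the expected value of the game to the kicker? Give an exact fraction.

Against (4/9, 1/3, 2/9), each row's expected payoff is left: -20/9; center: -13/9.
Taking the (1/9, 8/9)-weighted average: (1/9)·(-20/9) + (8/9)·(-13/9) = -124/81.

-124/81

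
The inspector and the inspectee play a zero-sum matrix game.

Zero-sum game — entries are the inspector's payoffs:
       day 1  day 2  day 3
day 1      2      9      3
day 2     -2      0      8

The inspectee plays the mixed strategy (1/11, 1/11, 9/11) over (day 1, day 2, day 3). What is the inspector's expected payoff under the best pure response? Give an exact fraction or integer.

70/11

day 1: (2)·(1/11) + (9)·(1/11) + (3)·(9/11) = 38/11.
day 2: (-2)·(1/11) + (0)·(1/11) + (8)·(9/11) = 70/11.
The best pure response is day 2 with expected payoff 70/11.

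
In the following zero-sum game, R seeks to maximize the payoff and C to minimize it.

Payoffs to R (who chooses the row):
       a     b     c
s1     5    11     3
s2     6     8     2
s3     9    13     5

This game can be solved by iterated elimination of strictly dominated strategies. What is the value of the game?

Row s1 is strictly dominated by row s3 (9>5, 13>11, 5>3); eliminate s1.
Column b is strictly dominated by a for C (6<8, 9<13); eliminate b.
Row s2 is strictly dominated by row s3 (9>6, 5>2); eliminate s2.
Column a is strictly dominated by c for C (5<9); eliminate a.
Only (s3, c) remains, with payoff 5.

5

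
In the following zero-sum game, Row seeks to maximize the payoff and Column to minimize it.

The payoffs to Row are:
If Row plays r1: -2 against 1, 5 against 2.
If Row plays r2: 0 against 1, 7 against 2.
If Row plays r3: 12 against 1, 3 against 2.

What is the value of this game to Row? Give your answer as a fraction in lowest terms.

Row r1 is strictly dominated by row r2, so Row never plays it.
The remaining 2×2 game on (r2, r3) × (1, 2) has no saddle point. Let Row play r2 with probability p; indifference gives 12(1−p) = 7p + 3(1−p), so p = 9/16.
Similarly Column's optimal q on 1 is 1/4, and the value is 0·(1/4) + (7)·(3/4) = 21/4.

21/4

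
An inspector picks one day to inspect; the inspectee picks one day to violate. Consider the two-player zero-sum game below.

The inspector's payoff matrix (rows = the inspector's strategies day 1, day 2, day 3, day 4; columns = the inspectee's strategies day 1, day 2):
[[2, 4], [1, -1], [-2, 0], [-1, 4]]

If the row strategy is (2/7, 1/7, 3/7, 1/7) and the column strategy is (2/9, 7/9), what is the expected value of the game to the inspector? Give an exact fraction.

Against (2/9, 7/9), each row's expected payoff is day 1: 32/9; day 2: -5/9; day 3: -4/9; day 4: 26/9.
Taking the (2/7, 1/7, 3/7, 1/7)-weighted average: (2/7)·(32/9) + (1/7)·(-5/9) + (3/7)·(-4/9) + (1/7)·(26/9) = 73/63.

73/63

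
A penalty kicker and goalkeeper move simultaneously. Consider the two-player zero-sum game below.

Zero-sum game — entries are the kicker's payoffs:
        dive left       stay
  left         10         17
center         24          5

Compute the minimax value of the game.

Row minima are 10 and 5, so the kicker's maximin is 10; column maxima are 24 and 17, so the goalkeeper's minimax is 17. These differ, so the equilibrium is in mixed strategies.
Let the kicker play left with probability p. The goalkeeper is indifferent when 10p + 24(1−p) = 17p + 5(1−p), giving p = 19/26.
Let the goalkeeper play dive left with probability q. The kicker is indifferent when 10q + 17(1−q) = 24q + 5(1−q), giving q = 6/13.
The value is 10·(6/13) + (17)·(7/13) = 179/13.

179/13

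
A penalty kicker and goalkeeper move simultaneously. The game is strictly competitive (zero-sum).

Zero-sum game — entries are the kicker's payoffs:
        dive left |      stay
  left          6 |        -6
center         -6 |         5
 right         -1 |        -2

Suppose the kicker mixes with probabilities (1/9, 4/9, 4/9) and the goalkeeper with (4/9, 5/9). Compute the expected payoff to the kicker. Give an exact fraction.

Against (4/9, 5/9), each row's expected payoff is left: -2/3; center: 1/9; right: -14/9.
Taking the (1/9, 4/9, 4/9)-weighted average: (1/9)·(-2/3) + (4/9)·(1/9) + (4/9)·(-14/9) = -58/81.

-58/81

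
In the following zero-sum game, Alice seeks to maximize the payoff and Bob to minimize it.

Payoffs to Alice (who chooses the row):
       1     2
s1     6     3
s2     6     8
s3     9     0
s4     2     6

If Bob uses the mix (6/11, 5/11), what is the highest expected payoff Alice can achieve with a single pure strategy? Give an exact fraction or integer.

s1: (6)·(6/11) + (3)·(5/11) = 51/11.
s2: (6)·(6/11) + (8)·(5/11) = 76/11.
s3: (9)·(6/11) + (0)·(5/11) = 54/11.
s4: (2)·(6/11) + (6)·(5/11) = 42/11.
The best pure response is s2 with expected payoff 76/11.

76/11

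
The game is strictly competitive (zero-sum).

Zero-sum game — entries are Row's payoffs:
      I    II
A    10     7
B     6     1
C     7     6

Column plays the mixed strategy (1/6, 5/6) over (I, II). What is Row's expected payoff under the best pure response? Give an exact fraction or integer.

A: (10)·(1/6) + (7)·(5/6) = 15/2.
B: (6)·(1/6) + (1)·(5/6) = 11/6.
C: (7)·(1/6) + (6)·(5/6) = 37/6.
The best pure response is A with expected payoff 15/2.

15/2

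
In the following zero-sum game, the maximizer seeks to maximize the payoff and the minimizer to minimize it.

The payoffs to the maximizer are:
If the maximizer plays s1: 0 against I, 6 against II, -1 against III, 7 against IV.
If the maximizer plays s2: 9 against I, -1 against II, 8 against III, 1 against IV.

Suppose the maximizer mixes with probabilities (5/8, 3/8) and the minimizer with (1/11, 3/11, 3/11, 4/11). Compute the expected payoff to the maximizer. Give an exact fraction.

317/88

Against (1/11, 3/11, 3/11, 4/11), each row's expected payoff is s1: 43/11; s2: 34/11.
Taking the (5/8, 3/8)-weighted average: (5/8)·(43/11) + (3/8)·(34/11) = 317/88.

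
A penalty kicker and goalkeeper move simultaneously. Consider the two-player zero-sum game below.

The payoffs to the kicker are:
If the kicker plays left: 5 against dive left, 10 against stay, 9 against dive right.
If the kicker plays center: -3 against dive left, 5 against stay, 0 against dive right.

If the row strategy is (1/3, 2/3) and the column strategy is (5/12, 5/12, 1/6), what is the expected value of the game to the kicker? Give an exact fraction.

Against (5/12, 5/12, 1/6), each row's expected payoff is left: 31/4; center: 5/6.
Taking the (1/3, 2/3)-weighted average: (1/3)·(31/4) + (2/3)·(5/6) = 113/36.

113/36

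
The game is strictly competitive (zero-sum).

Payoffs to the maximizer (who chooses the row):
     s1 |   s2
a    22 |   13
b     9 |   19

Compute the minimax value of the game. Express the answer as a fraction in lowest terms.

Row minima are 13 and 9, so the maximizer's maximin is 13; column maxima are 22 and 19, so the minimizer's minimax is 19. These differ, so the equilibrium is in mixed strategies.
Let the maximizer play a with probability p. The minimizer is indifferent when 22p + 9(1−p) = 13p + 19(1−p), giving p = 10/19.
Let the minimizer play s1 with probability q. The maximizer is indifferent when 22q + 13(1−q) = 9q + 19(1−q), giving q = 6/19.
The value is 22·(6/19) + (13)·(13/19) = 301/19.

301/19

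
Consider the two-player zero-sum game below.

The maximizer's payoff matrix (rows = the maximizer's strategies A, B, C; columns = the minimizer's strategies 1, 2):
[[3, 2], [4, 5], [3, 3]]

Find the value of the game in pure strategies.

Row minima: 2, 4, 3 → the maximizer's maximin is 4.
Column maxima: 4, 5 → the minimizer's minimax is 4.
They coincide at (B, 1), so the value is 4.

4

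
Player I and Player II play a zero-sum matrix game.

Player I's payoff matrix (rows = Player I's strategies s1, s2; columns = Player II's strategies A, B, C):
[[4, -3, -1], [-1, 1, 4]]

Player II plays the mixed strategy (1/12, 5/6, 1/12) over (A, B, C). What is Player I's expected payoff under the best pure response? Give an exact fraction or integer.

s1: (4)·(1/12) + (-3)·(5/6) + (-1)·(1/12) = -9/4.
s2: (-1)·(1/12) + (1)·(5/6) + (4)·(1/12) = 13/12.
The best pure response is s2 with expected payoff 13/12.

13/12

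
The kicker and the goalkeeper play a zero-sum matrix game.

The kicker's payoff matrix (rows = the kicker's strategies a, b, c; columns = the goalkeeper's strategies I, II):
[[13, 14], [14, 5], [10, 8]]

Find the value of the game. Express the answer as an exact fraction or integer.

Row c is strictly dominated by row a, so the kicker never plays it.
The remaining 2×2 game on (a, b) × (I, II) has no saddle point. Let the kicker play a with probability p; indifference gives 13p + 14(1−p) = 14p + 5(1−p), so p = 9/10.
Similarly the goalkeeper's optimal q on I is 9/10, and the value is 13·(9/10) + (14)·(1/10) = 131/10.

131/10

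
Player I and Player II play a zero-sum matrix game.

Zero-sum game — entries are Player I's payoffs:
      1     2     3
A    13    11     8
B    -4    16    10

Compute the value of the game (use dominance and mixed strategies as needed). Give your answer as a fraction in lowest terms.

162/19

Column 2 is strictly dominated by 3 for Player II (it gives Player I more in every row).
The remaining 2×2 game on (A, B) × (1, 3) has no saddle point. Let Player I play A with probability p; indifference gives 13p − 4(1−p) = 8p + 10(1−p), so p = 14/19.
Similarly Player II's optimal q on 1 is 2/19, and the value is 13·(2/19) + (8)·(17/19) = 162/19.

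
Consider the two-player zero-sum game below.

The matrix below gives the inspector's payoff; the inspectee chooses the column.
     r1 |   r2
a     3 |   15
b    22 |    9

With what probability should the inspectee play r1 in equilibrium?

Row minima are 3 and 9, so the inspector's maximin is 9; column maxima are 22 and 15, so the inspectee's minimax is 15. These differ, so the equilibrium is in mixed strategies.
Let the inspectee play r1 with probability q. The inspector is indifferent when 3q + 15(1−q) = 22q + 9(1−q), giving q = 6/25.

6/25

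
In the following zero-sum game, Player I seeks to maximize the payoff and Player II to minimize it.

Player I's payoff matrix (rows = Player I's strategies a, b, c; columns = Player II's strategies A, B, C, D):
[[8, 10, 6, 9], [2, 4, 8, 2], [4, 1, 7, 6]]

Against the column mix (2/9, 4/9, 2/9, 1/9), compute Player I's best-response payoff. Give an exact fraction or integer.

a: (8)·(2/9) + (10)·(4/9) + (6)·(2/9) + (9)·(1/9) = 77/9.
b: (2)·(2/9) + (4)·(4/9) + (8)·(2/9) + (2)·(1/9) = 38/9.
c: (4)·(2/9) + (1)·(4/9) + (7)·(2/9) + (6)·(1/9) = 32/9.
The best pure response is a with expected payoff 77/9.

77/9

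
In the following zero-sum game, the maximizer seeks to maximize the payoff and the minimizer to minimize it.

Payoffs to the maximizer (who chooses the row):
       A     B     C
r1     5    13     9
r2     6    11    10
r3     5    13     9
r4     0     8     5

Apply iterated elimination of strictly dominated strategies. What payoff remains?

Column C is strictly dominated by A for the minimizer (5<9, 6<10, 5<9, 0<5); eliminate C.
Row r4 is strictly dominated by row r1 (5>0, 13>8); eliminate r4.
Column B is strictly dominated by A for the minimizer (5<13, 6<11, 5<13); eliminate B.
Row r3 is strictly dominated by row r2 (6>5); eliminate r3.
Row r1 is strictly dominated by row r2 (6>5); eliminate r1.
Only (r2, A) remains, with payoff 6.

6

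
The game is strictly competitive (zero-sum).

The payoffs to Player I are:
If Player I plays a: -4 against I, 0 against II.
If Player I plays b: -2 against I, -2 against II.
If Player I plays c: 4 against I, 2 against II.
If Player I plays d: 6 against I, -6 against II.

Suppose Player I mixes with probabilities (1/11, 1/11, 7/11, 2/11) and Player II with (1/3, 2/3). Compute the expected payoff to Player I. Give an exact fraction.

Against (1/3, 2/3), each row's expected payoff is a: -4/3; b: -2; c: 8/3; d: -2.
Taking the (1/11, 1/11, 7/11, 2/11)-weighted average: (1/11)·(-4/3) + (1/11)·(-2) + (7/11)·(8/3) + (2/11)·(-2) = 34/33.

34/33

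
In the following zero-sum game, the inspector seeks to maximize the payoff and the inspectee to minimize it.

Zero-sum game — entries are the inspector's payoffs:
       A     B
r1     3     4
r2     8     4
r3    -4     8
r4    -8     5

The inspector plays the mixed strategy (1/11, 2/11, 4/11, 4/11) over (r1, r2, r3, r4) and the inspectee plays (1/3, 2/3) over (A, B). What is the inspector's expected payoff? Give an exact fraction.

3

Against (1/3, 2/3), each row's expected payoff is r1: 11/3; r2: 16/3; r3: 4; r4: 2/3.
Taking the (1/11, 2/11, 4/11, 4/11)-weighted average: (1/11)·(11/3) + (2/11)·(16/3) + (4/11)·(4) + (4/11)·(2/3) = 3.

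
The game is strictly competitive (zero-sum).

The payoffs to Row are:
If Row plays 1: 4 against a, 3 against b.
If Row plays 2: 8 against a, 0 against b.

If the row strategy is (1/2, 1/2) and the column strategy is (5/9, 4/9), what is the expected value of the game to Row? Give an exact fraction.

4

Against (5/9, 4/9), each row's expected payoff is 1: 32/9; 2: 40/9.
Taking the (1/2, 1/2)-weighted average: (1/2)·(32/9) + (1/2)·(40/9) = 4.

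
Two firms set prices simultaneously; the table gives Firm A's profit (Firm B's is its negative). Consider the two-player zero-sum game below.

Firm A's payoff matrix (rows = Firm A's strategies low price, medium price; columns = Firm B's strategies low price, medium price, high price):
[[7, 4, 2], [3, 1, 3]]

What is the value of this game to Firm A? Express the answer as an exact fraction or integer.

Column low price is strictly dominated by medium price for Firm B (it gives Firm A more in every row).
The remaining 2×2 game on (low price, medium price) × (medium price, high price) has no saddle point. Let Firm A play low price with probability p; indifference gives 4p + (1−p) = 2p + 3(1−p), so p = 1/2.
Similarly Firm B's optimal q on medium price is 1/4, and the value is 4·(1/4) + (2)·(3/4) = 5/2.

5/2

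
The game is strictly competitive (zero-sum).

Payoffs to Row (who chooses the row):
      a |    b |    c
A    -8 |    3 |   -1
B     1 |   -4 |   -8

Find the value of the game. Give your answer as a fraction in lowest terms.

Column b is strictly dominated by c for Column (it gives Row more in every row).
The remaining 2×2 game on (A, B) × (a, c) has no saddle point. Let Row play A with probability p; indifference gives −8p + (1−p) = −p − 8(1−p), so p = 9/16.
Similarly Column's optimal q on a is 7/16, and the value is -8·(7/16) + (-1)·(9/16) = -65/16.

-65/16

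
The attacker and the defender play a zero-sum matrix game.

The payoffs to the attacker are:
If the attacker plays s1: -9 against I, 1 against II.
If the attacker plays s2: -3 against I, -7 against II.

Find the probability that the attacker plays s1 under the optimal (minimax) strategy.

2/7

Row minima are -9 and -7, so the attacker's maximin is -7; column maxima are -3 and 1, so the defender's minimax is -3. These differ, so the equilibrium is in mixed strategies.
Let the attacker play s1 with probability p. The defender is indifferent when −9p − 3(1−p) = p − 7(1−p), giving p = 2/7.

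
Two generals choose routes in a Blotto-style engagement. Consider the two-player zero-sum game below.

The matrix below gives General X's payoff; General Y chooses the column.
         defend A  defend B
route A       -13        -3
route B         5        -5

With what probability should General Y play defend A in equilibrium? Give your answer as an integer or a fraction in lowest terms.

1/10

Row minima are -13 and -5, so General X's maximin is -5; column maxima are 5 and -3, so General Y's minimax is -3. These differ, so the equilibrium is in mixed strategies.
Let General Y play defend A with probability q. General X is indifferent when −13q − 3(1−q) = 5q − 5(1−q), giving q = 1/10.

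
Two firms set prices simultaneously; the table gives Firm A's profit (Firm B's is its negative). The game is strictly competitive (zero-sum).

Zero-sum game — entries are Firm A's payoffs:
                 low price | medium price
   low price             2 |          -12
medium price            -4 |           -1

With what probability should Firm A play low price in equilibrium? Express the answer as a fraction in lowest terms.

3/17

Row minima are -12 and -4, so Firm A's maximin is -4; column maxima are 2 and -1, so Firm B's minimax is -1. These differ, so the equilibrium is in mixed strategies.
Let Firm A play low price with probability p. Firm B is indifferent when 2p − 4(1−p) = −12p − (1−p), giving p = 3/17.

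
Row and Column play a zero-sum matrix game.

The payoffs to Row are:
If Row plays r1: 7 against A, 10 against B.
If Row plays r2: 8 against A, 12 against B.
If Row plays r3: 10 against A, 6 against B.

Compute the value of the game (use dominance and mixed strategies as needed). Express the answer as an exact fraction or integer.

Row r1 is strictly dominated by row r2, so Row never plays it.
The remaining 2×2 game on (r2, r3) × (A, B) has no saddle point. Let Row play r2 with probability p; indifference gives 8p + 10(1−p) = 12p + 6(1−p), so p = 1/2.
Similarly Column's optimal q on A is 3/4, and the value is 8·(3/4) + (12)·(1/4) = 9.

9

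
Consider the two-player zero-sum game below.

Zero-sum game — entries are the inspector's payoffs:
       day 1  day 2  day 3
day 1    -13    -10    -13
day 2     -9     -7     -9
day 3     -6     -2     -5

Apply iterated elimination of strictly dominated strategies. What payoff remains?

Row day 1 is strictly dominated by row day 2 (-9>-13, -7>-10, -9>-13); eliminate day 1.
Column day 2 is strictly dominated by day 1 for the inspectee (-9<-7, -6<-2); eliminate day 2.
Row day 2 is strictly dominated by row day 3 (-6>-9, -5>-9); eliminate day 2.
Column day 3 is strictly dominated by day 1 for the inspectee (-6<-5); eliminate day 3.
Only (day 3, day 1) remains, with payoff -6.

-6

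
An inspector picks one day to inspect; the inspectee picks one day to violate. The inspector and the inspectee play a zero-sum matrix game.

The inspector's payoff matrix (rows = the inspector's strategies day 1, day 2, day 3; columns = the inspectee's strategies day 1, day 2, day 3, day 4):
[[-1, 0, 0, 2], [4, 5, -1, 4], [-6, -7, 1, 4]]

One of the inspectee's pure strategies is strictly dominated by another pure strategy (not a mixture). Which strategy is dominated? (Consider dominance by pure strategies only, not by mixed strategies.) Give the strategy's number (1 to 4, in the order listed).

The inspectee prefers columns that give the inspector less. Compare day 4 with day 3: 0 < 2, -1 < 4, 1 < 4.
So day 3 strictly dominates day 4 for the inspectee; day 4 is strictly dominated.

4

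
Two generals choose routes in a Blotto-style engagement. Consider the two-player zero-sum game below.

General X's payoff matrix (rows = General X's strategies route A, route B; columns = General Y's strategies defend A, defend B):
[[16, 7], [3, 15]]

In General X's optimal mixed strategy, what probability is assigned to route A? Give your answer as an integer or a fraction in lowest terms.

Row minima are 7 and 3, so General X's maximin is 7; column maxima are 16 and 15, so General Y's minimax is 15. These differ, so the equilibrium is in mixed strategies.
Let General X play route A with probability p. General Y is indifferent when 16p + 3(1−p) = 7p + 15(1−p), giving p = 4/7.

4/7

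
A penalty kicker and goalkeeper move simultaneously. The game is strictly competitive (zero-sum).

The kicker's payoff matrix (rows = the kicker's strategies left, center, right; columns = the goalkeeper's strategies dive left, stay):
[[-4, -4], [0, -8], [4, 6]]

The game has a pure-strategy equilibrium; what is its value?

Row minima: -4, -8, 4 → the kicker's maximin is 4.
Column maxima: 4, 6 → the goalkeeper's minimax is 4.
They coincide at (right, dive left), so the value is 4.

4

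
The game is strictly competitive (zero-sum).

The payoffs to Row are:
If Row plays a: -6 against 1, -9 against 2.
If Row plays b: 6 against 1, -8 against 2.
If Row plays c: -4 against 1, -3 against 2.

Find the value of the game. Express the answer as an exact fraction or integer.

-10/3

Row a is strictly dominated by row c, so Row never plays it.
The remaining 2×2 game on (b, c) × (1, 2) has no saddle point. Let Row play b with probability p; indifference gives 6p − 4(1−p) = −8p − 3(1−p), so p = 1/15.
Similarly Column's optimal q on 1 is 1/3, and the value is 6·(1/3) + (-8)·(2/3) = -10/3.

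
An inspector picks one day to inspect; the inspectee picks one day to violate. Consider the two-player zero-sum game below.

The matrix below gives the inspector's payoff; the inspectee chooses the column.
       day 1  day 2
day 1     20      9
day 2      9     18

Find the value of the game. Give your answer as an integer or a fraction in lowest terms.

279/20

Row minima are 9 and 9, so the inspector's maximin is 9; column maxima are 20 and 18, so the inspectee's minimax is 18. These differ, so the equilibrium is in mixed strategies.
Let the inspector play day 1 with probability p. The inspectee is indifferent when 20p + 9(1−p) = 9p + 18(1−p), giving p = 9/20.
Let the inspectee play day 1 with probability q. The inspector is indifferent when 20q + 9(1−q) = 9q + 18(1−q), giving q = 9/20.
The value is 20·(9/20) + (9)·(11/20) = 279/20.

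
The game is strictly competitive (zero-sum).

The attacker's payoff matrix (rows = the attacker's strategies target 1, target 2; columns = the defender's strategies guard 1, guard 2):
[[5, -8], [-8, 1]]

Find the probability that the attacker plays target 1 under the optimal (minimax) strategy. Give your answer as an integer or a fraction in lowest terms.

9/22

Row minima are -8 and -8, so the attacker's maximin is -8; column maxima are 5 and 1, so the defender's minimax is 1. These differ, so the equilibrium is in mixed strategies.
Let the attacker play target 1 with probability p. The defender is indifferent when 5p − 8(1−p) = −8p + (1−p), giving p = 9/22.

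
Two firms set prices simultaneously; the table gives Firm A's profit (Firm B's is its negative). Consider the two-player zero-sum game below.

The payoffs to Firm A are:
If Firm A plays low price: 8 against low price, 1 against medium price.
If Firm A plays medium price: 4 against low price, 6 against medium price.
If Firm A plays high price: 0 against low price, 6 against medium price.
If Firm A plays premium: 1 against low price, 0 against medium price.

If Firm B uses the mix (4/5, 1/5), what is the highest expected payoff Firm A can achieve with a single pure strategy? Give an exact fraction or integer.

33/5

low price: (8)·(4/5) + (1)·(1/5) = 33/5.
medium price: (4)·(4/5) + (6)·(1/5) = 22/5.
high price: (0)·(4/5) + (6)·(1/5) = 6/5.
premium: (1)·(4/5) + (0)·(1/5) = 4/5.
The best pure response is low price with expected payoff 33/5.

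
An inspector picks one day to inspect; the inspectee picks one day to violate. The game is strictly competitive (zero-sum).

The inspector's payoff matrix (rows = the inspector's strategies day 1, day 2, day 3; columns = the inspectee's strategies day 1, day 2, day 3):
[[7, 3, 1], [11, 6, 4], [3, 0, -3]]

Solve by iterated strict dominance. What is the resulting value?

4

Row day 1 is strictly dominated by row day 2 (11>7, 6>3, 4>1); eliminate day 1.
Column day 2 is strictly dominated by day 3 for the inspectee (4<6, -3<0); eliminate day 2.
Column day 1 is strictly dominated by day 3 for the inspectee (4<11, -3<3); eliminate day 1.
Row day 3 is strictly dominated by row day 2 (4>-3); eliminate day 3.
Only (day 2, day 3) remains, with payoff 4.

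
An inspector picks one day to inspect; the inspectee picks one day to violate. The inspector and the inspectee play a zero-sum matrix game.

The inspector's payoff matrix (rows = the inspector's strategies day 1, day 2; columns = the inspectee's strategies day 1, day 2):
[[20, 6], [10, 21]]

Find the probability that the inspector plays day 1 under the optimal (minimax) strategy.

Row minima are 6 and 10, so the inspector's maximin is 10; column maxima are 20 and 21, so the inspectee's minimax is 20. These differ, so the equilibrium is in mixed strategies.
Let the inspector play day 1 with probability p. The inspectee is indifferent when 20p + 10(1−p) = 6p + 21(1−p), giving p = 11/25.

11/25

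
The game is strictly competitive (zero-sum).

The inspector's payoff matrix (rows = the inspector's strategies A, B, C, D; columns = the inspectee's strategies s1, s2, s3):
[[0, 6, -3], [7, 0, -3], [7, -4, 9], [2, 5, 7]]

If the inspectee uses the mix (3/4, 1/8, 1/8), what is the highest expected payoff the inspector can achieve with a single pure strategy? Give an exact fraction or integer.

47/8

A: (0)·(3/4) + (6)·(1/8) + (-3)·(1/8) = 3/8.
B: (7)·(3/4) + (0)·(1/8) + (-3)·(1/8) = 39/8.
C: (7)·(3/4) + (-4)·(1/8) + (9)·(1/8) = 47/8.
D: (2)·(3/4) + (5)·(1/8) + (7)·(1/8) = 3.
The best pure response is C with expected payoff 47/8.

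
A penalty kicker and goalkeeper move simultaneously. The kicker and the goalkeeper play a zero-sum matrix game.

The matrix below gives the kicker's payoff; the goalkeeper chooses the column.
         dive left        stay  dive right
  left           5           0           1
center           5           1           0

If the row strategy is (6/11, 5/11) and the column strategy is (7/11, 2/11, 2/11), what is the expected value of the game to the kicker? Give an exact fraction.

Against (7/11, 2/11, 2/11), each row's expected payoff is left: 37/11; center: 37/11.
Taking the (6/11, 5/11)-weighted average: (6/11)·(37/11) + (5/11)·(37/11) = 37/11.

37/11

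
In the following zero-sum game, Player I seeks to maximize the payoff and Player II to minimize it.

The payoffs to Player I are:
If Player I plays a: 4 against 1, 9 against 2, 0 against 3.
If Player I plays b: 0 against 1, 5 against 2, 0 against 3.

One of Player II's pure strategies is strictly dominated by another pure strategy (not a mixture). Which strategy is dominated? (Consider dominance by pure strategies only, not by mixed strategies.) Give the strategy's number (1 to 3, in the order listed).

2

Player II prefers columns that give Player I less. Compare 2 with 1: 4 < 9, 0 < 5.
So 1 strictly dominates 2 for Player II; 2 is strictly dominated.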